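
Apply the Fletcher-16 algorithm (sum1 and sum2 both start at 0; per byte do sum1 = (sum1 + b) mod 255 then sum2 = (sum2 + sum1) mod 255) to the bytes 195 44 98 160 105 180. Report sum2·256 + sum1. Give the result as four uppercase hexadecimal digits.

6611

Running sums (mod 255):
  after byte 0 (195): sum1=195, sum2=195
  after byte 1 (44): sum1=239, sum2=179
  after byte 2 (98): sum1=82, sum2=6
  after byte 3 (160): sum1=242, sum2=248
  after byte 4 (105): sum1=92, sum2=85
  after byte 5 (180): sum1=17, sum2=102
Checksum = sum2·256 + sum1 = 102·256 + 17 = 26129 = 0x6611.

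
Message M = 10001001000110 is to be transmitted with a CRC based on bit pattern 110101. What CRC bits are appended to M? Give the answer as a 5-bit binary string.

Append 5 zeros: 1000100100011000000. Divide by 110101 (XOR where the leading bit is 1):
  pos 0: 100010 XOR 110101 = 010111
  pos 1: 101110 XOR 110101 = 011011
  pos 2: 110111 XOR 110101 = 000010
  pos 6: 100001 XOR 110101 = 010100
  pos 7: 101001 XOR 110101 = 011100
  pos 8: 111000 XOR 110101 = 001101
  pos 10: 110100 XOR 110101 = 000001
Remainder (last 5 bits) = 01000. This is the CRC / FCS.

01000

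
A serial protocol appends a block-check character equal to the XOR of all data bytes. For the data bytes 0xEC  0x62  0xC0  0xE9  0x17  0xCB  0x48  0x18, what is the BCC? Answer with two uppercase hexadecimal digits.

2B

XOR the bytes together:
  start with 0xEC
  0xEC ⊕ 0x62 = 0x8E
  0x8E ⊕ 0xC0 = 0x4E
  0x4E ⊕ 0xE9 = 0xA7
  0xA7 ⊕ 0x17 = 0xB0
  0xB0 ⊕ 0xCB = 0x7B
  0x7B ⊕ 0x48 = 0x33
  0x33 ⊕ 0x18 = 0x2B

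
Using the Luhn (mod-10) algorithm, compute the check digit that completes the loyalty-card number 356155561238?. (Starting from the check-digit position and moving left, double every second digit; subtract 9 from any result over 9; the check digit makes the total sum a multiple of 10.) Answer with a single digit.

Partial digits right→left: 8 3 2 1 6 5 5 5 1 6 5 3
Double every second digit counting from the check-digit position (so the 1st, 3rd, 5th, ... of the partial from the right).
  doubled (with −9 where >9): 7 4 3 1 2 1 → sum 18
  kept as-is: 3 1 5 5 6 3 → sum 23
Total = 18 + 23 = 41.
Check digit = (10 − (41 mod 10)) mod 10 = 9.

9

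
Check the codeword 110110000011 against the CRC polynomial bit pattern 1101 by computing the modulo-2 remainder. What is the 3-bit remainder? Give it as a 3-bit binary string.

Modulo-2 division of 110110000011 by 1101:
  pos 0: 1101 XOR 1101 = 0000
  pos 4: 1000 XOR 1101 = 0101
  pos 5: 1010 XOR 1101 = 0111
  pos 6: 1110 XOR 1101 = 0011
  pos 8: 1111 XOR 1101 = 0010
Remainder = 010 (nonzero — an error is detected).

010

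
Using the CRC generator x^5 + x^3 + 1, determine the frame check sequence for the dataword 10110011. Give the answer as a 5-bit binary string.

Append 5 zeros: 1011001100000. Divide by 101001 (XOR where the leading bit is 1):
  pos 0: 101100 XOR 101001 = 000101
  pos 3: 101110 XOR 101001 = 000111
  pos 6: 111000 XOR 101001 = 010001
  pos 7: 100010 XOR 101001 = 001011
Remainder (last 5 bits) = 01011. This is the CRC / FCS.

01011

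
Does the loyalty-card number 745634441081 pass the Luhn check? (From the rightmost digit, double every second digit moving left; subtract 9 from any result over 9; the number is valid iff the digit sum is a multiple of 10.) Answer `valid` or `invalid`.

From the right, keep odd positions and double even positions (subtract 9 from any doubled value over 9):
  doubled (positions 2,4,...): 7 2 8 6 1 5 → sum 29
  kept (positions 1,3,...): 1 0 4 4 6 4 → sum 19
Total = 48.
48 mod 10 = 8, so the number is invalid.

invalid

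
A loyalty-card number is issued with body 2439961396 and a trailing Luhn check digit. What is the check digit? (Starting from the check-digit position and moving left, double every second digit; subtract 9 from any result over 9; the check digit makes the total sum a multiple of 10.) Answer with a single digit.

7

Partial digits right→left: 6 9 3 1 6 9 9 3 4 2
Double every second digit counting from the check-digit position (so the 1st, 3rd, 5th, ... of the partial from the right).
  doubled (with −9 where >9): 3 6 3 9 8 → sum 29
  kept as-is: 9 1 9 3 2 → sum 24
Total = 29 + 24 = 53.
Check digit = (10 − (53 mod 10)) mod 10 = 7.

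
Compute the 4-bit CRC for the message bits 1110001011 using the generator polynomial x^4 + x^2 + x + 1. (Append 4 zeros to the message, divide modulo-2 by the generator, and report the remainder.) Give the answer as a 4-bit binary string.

1010

Append 4 zeros: 11100010110000. Divide by 10111 (XOR where the leading bit is 1):
  pos 0: 11100 XOR 10111 = 01011
  pos 1: 10110 XOR 10111 = 00001
  pos 5: 11011 XOR 10111 = 01100
  pos 6: 11000 XOR 10111 = 01111
  pos 7: 11110 XOR 10111 = 01001
  pos 8: 10010 XOR 10111 = 00101
Remainder (last 4 bits) = 1010. This is the CRC / FCS.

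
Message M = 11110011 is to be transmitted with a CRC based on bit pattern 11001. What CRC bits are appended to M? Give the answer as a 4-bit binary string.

Append 4 zeros: 111100110000. Divide by 11001 (XOR where the leading bit is 1):
  pos 0: 11110 XOR 11001 = 00111
  pos 2: 11101 XOR 11001 = 00100
  pos 4: 10010 XOR 11001 = 01011
  pos 5: 10110 XOR 11001 = 01111
  pos 6: 11110 XOR 11001 = 00111
Remainder (last 4 bits) = 1110. This is the CRC / FCS.

1110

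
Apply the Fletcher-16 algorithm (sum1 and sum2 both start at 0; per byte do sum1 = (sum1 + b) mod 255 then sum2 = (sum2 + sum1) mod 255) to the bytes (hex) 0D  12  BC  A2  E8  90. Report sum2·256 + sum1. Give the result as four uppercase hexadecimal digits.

Running sums (mod 255):
  after byte 0 (0D): sum1=13, sum2=13
  after byte 1 (12): sum1=31, sum2=44
  after byte 2 (BC): sum1=219, sum2=8
  after byte 3 (A2): sum1=126, sum2=134
  after byte 4 (E8): sum1=103, sum2=237
  after byte 5 (90): sum1=247, sum2=229
Checksum = sum2·256 + sum1 = 229·256 + 247 = 58871 = 0xE5F7.

E5F7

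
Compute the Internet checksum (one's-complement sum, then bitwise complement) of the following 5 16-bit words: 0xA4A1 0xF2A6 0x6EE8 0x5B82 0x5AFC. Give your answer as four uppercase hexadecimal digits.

One's-complement addition (fold any carry out of bit 15 back into bit 0):
  0xA4A1 + 0xF2A6 = 0x19747 → wrap carry → 0x9748
  0x9748 + 0x6EE8 = 0x10630 → wrap carry → 0x0631
  0x0631 + 0x5B82 = 0x061B3
  0x61B3 + 0x5AFC = 0x0BCAF
One's-complement sum = 0xBCAF.
Checksum = ~0xBCAF & 0xFFFF = 0x4350.

4350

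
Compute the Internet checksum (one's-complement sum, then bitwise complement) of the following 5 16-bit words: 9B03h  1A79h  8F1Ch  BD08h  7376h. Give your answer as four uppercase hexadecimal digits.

8AE7

One's-complement addition (fold any carry out of bit 15 back into bit 0):
  0x9B03 + 0x1A79 = 0x0B57C
  0xB57C + 0x8F1C = 0x14498 → wrap carry → 0x4499
  0x4499 + 0xBD08 = 0x101A1 → wrap carry → 0x01A2
  0x01A2 + 0x7376 = 0x07518
One's-complement sum = 0x7518.
Checksum = ~0x7518 & 0xFFFF = 0x8AE7.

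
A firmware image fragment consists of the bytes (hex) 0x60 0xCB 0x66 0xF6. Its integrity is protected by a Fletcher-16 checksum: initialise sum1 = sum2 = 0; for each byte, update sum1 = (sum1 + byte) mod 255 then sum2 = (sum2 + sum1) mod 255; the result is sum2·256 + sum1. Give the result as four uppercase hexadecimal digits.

Running sums (mod 255):
  after byte 0 (0x60): sum1=96, sum2=96
  after byte 1 (0xCB): sum1=44, sum2=140
  after byte 2 (0x66): sum1=146, sum2=31
  after byte 3 (0xF6): sum1=137, sum2=168
Checksum = sum2·256 + sum1 = 168·256 + 137 = 43145 = 0xA889.

A889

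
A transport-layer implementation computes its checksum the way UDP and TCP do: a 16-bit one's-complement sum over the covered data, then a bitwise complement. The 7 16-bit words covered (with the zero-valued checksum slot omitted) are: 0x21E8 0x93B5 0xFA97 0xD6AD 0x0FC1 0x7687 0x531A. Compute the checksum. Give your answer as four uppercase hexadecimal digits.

9FB9

One's-complement addition (fold any carry out of bit 15 back into bit 0):
  0x21E8 + 0x93B5 = 0x0B59D
  0xB59D + 0xFA97 = 0x1B034 → wrap carry → 0xB035
  0xB035 + 0xD6AD = 0x186E2 → wrap carry → 0x86E3
  0x86E3 + 0x0FC1 = 0x096A4
  0x96A4 + 0x7687 = 0x10D2B → wrap carry → 0x0D2C
  0x0D2C + 0x531A = 0x06046
One's-complement sum = 0x6046.
Checksum = ~0x6046 & 0xFFFF = 0x9FB9.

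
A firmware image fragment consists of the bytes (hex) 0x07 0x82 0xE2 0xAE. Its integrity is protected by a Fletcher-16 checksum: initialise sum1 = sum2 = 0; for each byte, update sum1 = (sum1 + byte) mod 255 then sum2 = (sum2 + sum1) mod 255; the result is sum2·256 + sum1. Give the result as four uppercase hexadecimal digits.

Running sums (mod 255):
  after byte 0 (0x07): sum1=7, sum2=7
  after byte 1 (0x82): sum1=137, sum2=144
  after byte 2 (0xE2): sum1=108, sum2=252
  after byte 3 (0xAE): sum1=27, sum2=24
Checksum = sum2·256 + sum1 = 24·256 + 27 = 6171 = 0x181B.

181B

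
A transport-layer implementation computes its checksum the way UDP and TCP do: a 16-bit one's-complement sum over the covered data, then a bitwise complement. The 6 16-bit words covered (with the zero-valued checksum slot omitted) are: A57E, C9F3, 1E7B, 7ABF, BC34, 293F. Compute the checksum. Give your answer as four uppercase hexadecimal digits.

11DF

One's-complement addition (fold any carry out of bit 15 back into bit 0):
  0xA57E + 0xC9F3 = 0x16F71 → wrap carry → 0x6F72
  0x6F72 + 0x1E7B = 0x08DED
  0x8DED + 0x7ABF = 0x108AC → wrap carry → 0x08AD
  0x08AD + 0xBC34 = 0x0C4E1
  0xC4E1 + 0x293F = 0x0EE20
One's-complement sum = 0xEE20.
Checksum = ~0xEE20 & 0xFFFF = 0x11DF.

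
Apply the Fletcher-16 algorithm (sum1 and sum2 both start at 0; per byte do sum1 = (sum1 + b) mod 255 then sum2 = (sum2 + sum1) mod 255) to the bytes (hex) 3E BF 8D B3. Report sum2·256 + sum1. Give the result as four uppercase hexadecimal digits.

073F

Running sums (mod 255):
  after byte 0 (3E): sum1=62, sum2=62
  after byte 1 (BF): sum1=253, sum2=60
  after byte 2 (8D): sum1=139, sum2=199
  after byte 3 (B3): sum1=63, sum2=7
Checksum = sum2·256 + sum1 = 7·256 + 63 = 1855 = 0x073F.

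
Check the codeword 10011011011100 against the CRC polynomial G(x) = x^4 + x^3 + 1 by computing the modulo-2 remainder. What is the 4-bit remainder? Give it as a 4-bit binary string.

Modulo-2 division of 10011011011100 by 11001:
  pos 0: 10011 XOR 11001 = 01010
  pos 1: 10100 XOR 11001 = 01101
  pos 2: 11011 XOR 11001 = 00010
  pos 5: 10101 XOR 11001 = 01100
  pos 6: 11001 XOR 11001 = 00000
Remainder = 0100 (nonzero — an error is detected).

0100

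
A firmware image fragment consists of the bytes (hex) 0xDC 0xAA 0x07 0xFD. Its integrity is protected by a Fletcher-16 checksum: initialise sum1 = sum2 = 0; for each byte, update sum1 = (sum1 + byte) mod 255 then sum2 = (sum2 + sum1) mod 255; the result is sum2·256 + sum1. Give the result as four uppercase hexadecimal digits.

7F8C

Running sums (mod 255):
  after byte 0 (0xDC): sum1=220, sum2=220
  after byte 1 (0xAA): sum1=135, sum2=100
  after byte 2 (0x07): sum1=142, sum2=242
  after byte 3 (0xFD): sum1=140, sum2=127
Checksum = sum2·256 + sum1 = 127·256 + 140 = 32652 = 0x7F8C.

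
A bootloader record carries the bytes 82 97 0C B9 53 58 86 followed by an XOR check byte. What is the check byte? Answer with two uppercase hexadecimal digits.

XOR the bytes together:
  start with 0x82
  0x82 ⊕ 0x97 = 0x15
  0x15 ⊕ 0x0C = 0x19
  0x19 ⊕ 0xB9 = 0xA0
  0xA0 ⊕ 0x53 = 0xF3
  0xF3 ⊕ 0x58 = 0xAB
  0xAB ⊕ 0x86 = 0x2D

2D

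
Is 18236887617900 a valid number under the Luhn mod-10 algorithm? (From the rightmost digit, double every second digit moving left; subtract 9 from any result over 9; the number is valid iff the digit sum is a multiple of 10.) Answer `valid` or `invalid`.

From the right, keep odd positions and double even positions (subtract 9 from any doubled value over 9):
  doubled (positions 2,4,...): 0 5 3 7 3 4 2 → sum 24
  kept (positions 1,3,...): 0 9 1 7 8 3 8 → sum 36
Total = 60.
60 mod 10 = 0, so the number is valid.

valid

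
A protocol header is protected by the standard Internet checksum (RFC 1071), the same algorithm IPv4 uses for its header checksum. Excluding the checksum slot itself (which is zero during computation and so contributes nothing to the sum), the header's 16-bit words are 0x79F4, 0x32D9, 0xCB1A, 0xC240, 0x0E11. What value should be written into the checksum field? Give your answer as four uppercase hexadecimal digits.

B7C5

One's-complement addition (fold any carry out of bit 15 back into bit 0):
  0x79F4 + 0x32D9 = 0x0ACCD
  0xACCD + 0xCB1A = 0x177E7 → wrap carry → 0x77E8
  0x77E8 + 0xC240 = 0x13A28 → wrap carry → 0x3A29
  0x3A29 + 0x0E11 = 0x0483A
One's-complement sum = 0x483A.
Checksum = ~0x483A & 0xFFFF = 0xB7C5.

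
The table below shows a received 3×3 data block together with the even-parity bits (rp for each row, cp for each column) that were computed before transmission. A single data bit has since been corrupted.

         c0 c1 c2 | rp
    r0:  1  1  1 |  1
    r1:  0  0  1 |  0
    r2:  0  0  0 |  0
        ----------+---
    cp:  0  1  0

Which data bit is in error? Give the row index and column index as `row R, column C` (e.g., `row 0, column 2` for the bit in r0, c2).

Recompute each row's even parity and compare to rp:
  r0: data parity 1, sent rp 1 → ok
  r1: data parity 1, sent rp 0 → mismatch
  r2: data parity 0, sent rp 0 → ok
Recompute each column's even parity and compare to cp:
  c0: data parity 1, sent cp 0 → mismatch
  c1: data parity 1, sent cp 1 → ok
  c2: data parity 0, sent cp 0 → ok
Exactly one row (r1) and one column (c0) fail → the flipped bit is at their intersection.

row 1, column 0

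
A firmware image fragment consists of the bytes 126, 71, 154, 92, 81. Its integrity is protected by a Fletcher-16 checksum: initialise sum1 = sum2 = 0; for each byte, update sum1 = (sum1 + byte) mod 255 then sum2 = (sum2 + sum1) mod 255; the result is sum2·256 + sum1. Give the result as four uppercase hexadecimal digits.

6F0E

Running sums (mod 255):
  after byte 0 (126): sum1=126, sum2=126
  after byte 1 (71): sum1=197, sum2=68
  after byte 2 (154): sum1=96, sum2=164
  after byte 3 (92): sum1=188, sum2=97
  after byte 4 (81): sum1=14, sum2=111
Checksum = sum2·256 + sum1 = 111·256 + 14 = 28430 = 0x6F0E.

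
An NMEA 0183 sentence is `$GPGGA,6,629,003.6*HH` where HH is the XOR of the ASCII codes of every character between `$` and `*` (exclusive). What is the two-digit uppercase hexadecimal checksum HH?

XOR the ASCII codes of the payload characters:
  'G' = 0x47 → acc = 0x47
  'P' = 0x50 → acc = 0x17
  'G' = 0x47 → acc = 0x50
  'G' = 0x47 → acc = 0x17
  'A' = 0x41 → acc = 0x56
  ',' = 0x2C → acc = 0x7A
  '6' = 0x36 → acc = 0x4C
  ',' = 0x2C → acc = 0x60
  '6' = 0x36 → acc = 0x56
  '2' = 0x32 → acc = 0x64
  '9' = 0x39 → acc = 0x5D
  ',' = 0x2C → acc = 0x71
  '0' = 0x30 → acc = 0x41
  '0' = 0x30 → acc = 0x71
  '3' = 0x33 → acc = 0x42
  '.' = 0x2E → acc = 0x6C
  '6' = 0x36 → acc = 0x5A
Checksum = 0x5A.

5A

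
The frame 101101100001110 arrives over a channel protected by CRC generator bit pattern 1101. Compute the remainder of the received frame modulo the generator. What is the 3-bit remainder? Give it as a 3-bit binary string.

Modulo-2 division of 101101100001110 by 1101:
  pos 0: 1011 XOR 1101 = 0110
  pos 1: 1100 XOR 1101 = 0001
  pos 4: 1110 XOR 1101 = 0011
  pos 6: 1100 XOR 1101 = 0001
  pos 9: 1011 XOR 1101 = 0110
  pos 10: 1101 XOR 1101 = 0000
Remainder = 000 (zero — the frame passes the CRC check).

000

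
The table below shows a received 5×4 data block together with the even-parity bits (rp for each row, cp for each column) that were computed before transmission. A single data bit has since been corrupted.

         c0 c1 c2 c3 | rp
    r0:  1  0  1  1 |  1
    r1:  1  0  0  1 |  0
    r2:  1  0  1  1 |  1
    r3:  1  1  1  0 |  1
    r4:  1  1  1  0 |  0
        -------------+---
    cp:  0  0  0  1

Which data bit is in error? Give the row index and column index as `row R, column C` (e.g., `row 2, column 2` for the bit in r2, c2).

Recompute each row's even parity and compare to rp:
  r0: data parity 1, sent rp 1 → ok
  r1: data parity 0, sent rp 0 → ok
  r2: data parity 1, sent rp 1 → ok
  r3: data parity 1, sent rp 1 → ok
  r4: data parity 1, sent rp 0 → mismatch
Recompute each column's even parity and compare to cp:
  c0: data parity 1, sent cp 0 → mismatch
  c1: data parity 0, sent cp 0 → ok
  c2: data parity 0, sent cp 0 → ok
  c3: data parity 1, sent cp 1 → ok
Exactly one row (r4) and one column (c0) fail → the flipped bit is at their intersection.

row 4, column 0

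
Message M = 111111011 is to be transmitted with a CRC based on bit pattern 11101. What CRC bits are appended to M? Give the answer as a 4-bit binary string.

1111

Append 4 zeros: 1111110110000. Divide by 11101 (XOR where the leading bit is 1):
  pos 0: 11111 XOR 11101 = 00010
  pos 3: 10101 XOR 11101 = 01000
  pos 4: 10001 XOR 11101 = 01100
  pos 5: 11000 XOR 11101 = 00101
  pos 7: 10100 XOR 11101 = 01001
  pos 8: 10010 XOR 11101 = 01111
Remainder (last 4 bits) = 1111. This is the CRC / FCS.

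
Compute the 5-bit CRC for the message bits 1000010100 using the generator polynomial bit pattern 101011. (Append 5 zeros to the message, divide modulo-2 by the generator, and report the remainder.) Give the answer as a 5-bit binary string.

Append 5 zeros: 100001010000000. Divide by 101011 (XOR where the leading bit is 1):
  pos 0: 100001 XOR 101011 = 001010
  pos 2: 101001 XOR 101011 = 000010
  pos 6: 100000 XOR 101011 = 001011
  pos 8: 101100 XOR 101011 = 000111
Remainder (last 5 bits) = 01110. This is the CRC / FCS.

01110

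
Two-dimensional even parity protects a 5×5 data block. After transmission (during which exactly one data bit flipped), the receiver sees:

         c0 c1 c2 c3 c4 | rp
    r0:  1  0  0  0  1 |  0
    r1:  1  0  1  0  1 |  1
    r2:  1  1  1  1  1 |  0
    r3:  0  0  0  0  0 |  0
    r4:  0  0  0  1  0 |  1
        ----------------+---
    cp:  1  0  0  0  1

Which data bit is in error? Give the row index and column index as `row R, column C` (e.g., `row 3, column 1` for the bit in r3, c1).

Recompute each row's even parity and compare to rp:
  r0: data parity 0, sent rp 0 → ok
  r1: data parity 1, sent rp 1 → ok
  r2: data parity 1, sent rp 0 → mismatch
  r3: data parity 0, sent rp 0 → ok
  r4: data parity 1, sent rp 1 → ok
Recompute each column's even parity and compare to cp:
  c0: data parity 1, sent cp 1 → ok
  c1: data parity 1, sent cp 0 → mismatch
  c2: data parity 0, sent cp 0 → ok
  c3: data parity 0, sent cp 0 → ok
  c4: data parity 1, sent cp 1 → ok
Exactly one row (r2) and one column (c1) fail → the flipped bit is at their intersection.

row 2, column 1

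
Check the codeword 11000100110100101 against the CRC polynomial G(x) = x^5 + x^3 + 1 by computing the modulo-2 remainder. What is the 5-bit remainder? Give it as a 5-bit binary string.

11110

Modulo-2 division of 11000100110100101 by 101001:
  pos 0: 110001 XOR 101001 = 011000
  pos 1: 110000 XOR 101001 = 011001
  pos 2: 110010 XOR 101001 = 011011
  pos 3: 110111 XOR 101001 = 011110
  pos 4: 111101 XOR 101001 = 010100
  pos 5: 101000 XOR 101001 = 000001
  pos 10: 110010 XOR 101001 = 011011
  pos 11: 110111 XOR 101001 = 011110
Remainder = 11110 (nonzero — an error is detected).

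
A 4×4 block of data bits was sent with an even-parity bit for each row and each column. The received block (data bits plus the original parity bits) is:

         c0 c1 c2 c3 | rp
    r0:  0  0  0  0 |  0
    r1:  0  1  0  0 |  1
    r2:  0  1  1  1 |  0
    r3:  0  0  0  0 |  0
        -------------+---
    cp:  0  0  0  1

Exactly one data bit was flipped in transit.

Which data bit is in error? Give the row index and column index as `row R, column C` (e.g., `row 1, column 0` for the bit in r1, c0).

row 2, column 2

Recompute each row's even parity and compare to rp:
  r0: data parity 0, sent rp 0 → ok
  r1: data parity 1, sent rp 1 → ok
  r2: data parity 1, sent rp 0 → mismatch
  r3: data parity 0, sent rp 0 → ok
Recompute each column's even parity and compare to cp:
  c0: data parity 0, sent cp 0 → ok
  c1: data parity 0, sent cp 0 → ok
  c2: data parity 1, sent cp 0 → mismatch
  c3: data parity 1, sent cp 1 → ok
Exactly one row (r2) and one column (c2) fail → the flipped bit is at their intersection.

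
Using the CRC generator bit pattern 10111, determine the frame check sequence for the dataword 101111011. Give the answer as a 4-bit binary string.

1000

Append 4 zeros: 1011110110000. Divide by 10111 (XOR where the leading bit is 1):
  pos 0: 10111 XOR 10111 = 00000
  pos 5: 10110 XOR 10111 = 00001
Remainder (last 4 bits) = 1000. This is the CRC / FCS.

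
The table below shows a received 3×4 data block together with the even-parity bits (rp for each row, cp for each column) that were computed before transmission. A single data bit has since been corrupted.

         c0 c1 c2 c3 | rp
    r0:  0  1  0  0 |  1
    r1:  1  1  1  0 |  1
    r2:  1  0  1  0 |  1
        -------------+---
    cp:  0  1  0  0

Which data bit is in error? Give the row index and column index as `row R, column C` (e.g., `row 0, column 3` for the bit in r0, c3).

row 2, column 1

Recompute each row's even parity and compare to rp:
  r0: data parity 1, sent rp 1 → ok
  r1: data parity 1, sent rp 1 → ok
  r2: data parity 0, sent rp 1 → mismatch
Recompute each column's even parity and compare to cp:
  c0: data parity 0, sent cp 0 → ok
  c1: data parity 0, sent cp 1 → mismatch
  c2: data parity 0, sent cp 0 → ok
  c3: data parity 0, sent cp 0 → ok
Exactly one row (r2) and one column (c1) fail → the flipped bit is at their intersection.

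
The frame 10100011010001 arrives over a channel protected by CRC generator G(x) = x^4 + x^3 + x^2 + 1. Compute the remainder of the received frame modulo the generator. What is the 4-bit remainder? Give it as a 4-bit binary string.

Modulo-2 division of 10100011010001 by 11101:
  pos 0: 10100 XOR 11101 = 01001
  pos 1: 10010 XOR 11101 = 01111
  pos 2: 11111 XOR 11101 = 00010
  pos 5: 10101 XOR 11101 = 01000
  pos 6: 10000 XOR 11101 = 01101
  pos 7: 11010 XOR 11101 = 00111
  pos 9: 11101 XOR 11101 = 00000
Remainder = 0000 (zero — the frame passes the CRC check).

0000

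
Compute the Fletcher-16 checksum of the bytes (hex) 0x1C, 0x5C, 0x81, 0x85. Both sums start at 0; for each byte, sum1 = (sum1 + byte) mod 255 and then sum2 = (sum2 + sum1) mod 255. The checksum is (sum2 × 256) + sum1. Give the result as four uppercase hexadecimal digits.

Running sums (mod 255):
  after byte 0 (0x1C): sum1=28, sum2=28
  after byte 1 (0x5C): sum1=120, sum2=148
  after byte 2 (0x81): sum1=249, sum2=142
  after byte 3 (0x85): sum1=127, sum2=14
Checksum = sum2·256 + sum1 = 14·256 + 127 = 3711 = 0x0E7F.

0E7F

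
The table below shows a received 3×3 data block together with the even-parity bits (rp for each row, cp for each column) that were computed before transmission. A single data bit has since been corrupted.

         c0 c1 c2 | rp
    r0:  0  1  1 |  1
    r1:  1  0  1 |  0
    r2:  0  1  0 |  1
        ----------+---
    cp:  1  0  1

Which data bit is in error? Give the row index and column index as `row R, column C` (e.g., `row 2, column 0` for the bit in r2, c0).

Recompute each row's even parity and compare to rp:
  r0: data parity 0, sent rp 1 → mismatch
  r1: data parity 0, sent rp 0 → ok
  r2: data parity 1, sent rp 1 → ok
Recompute each column's even parity and compare to cp:
  c0: data parity 1, sent cp 1 → ok
  c1: data parity 0, sent cp 0 → ok
  c2: data parity 0, sent cp 1 → mismatch
Exactly one row (r0) and one column (c2) fail → the flipped bit is at their intersection.

row 0, column 2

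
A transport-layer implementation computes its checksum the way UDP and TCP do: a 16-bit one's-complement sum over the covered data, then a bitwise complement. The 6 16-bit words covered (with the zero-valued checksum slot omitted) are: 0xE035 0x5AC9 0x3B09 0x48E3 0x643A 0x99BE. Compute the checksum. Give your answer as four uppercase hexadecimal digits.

One's-complement addition (fold any carry out of bit 15 back into bit 0):
  0xE035 + 0x5AC9 = 0x13AFE → wrap carry → 0x3AFF
  0x3AFF + 0x3B09 = 0x07608
  0x7608 + 0x48E3 = 0x0BEEB
  0xBEEB + 0x643A = 0x12325 → wrap carry → 0x2326
  0x2326 + 0x99BE = 0x0BCE4
One's-complement sum = 0xBCE4.
Checksum = ~0xBCE4 & 0xFFFF = 0x431B.

431B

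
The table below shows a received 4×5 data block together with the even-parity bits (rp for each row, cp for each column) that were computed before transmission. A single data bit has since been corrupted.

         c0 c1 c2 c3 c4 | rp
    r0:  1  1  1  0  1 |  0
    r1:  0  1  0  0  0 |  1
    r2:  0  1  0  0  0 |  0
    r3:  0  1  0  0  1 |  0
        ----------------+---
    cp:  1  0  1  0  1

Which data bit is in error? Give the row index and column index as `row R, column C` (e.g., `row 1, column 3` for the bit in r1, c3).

row 2, column 4

Recompute each row's even parity and compare to rp:
  r0: data parity 0, sent rp 0 → ok
  r1: data parity 1, sent rp 1 → ok
  r2: data parity 1, sent rp 0 → mismatch
  r3: data parity 0, sent rp 0 → ok
Recompute each column's even parity and compare to cp:
  c0: data parity 1, sent cp 1 → ok
  c1: data parity 0, sent cp 0 → ok
  c2: data parity 1, sent cp 1 → ok
  c3: data parity 0, sent cp 0 → ok
  c4: data parity 0, sent cp 1 → mismatch
Exactly one row (r2) and one column (c4) fail → the flipped bit is at their intersection.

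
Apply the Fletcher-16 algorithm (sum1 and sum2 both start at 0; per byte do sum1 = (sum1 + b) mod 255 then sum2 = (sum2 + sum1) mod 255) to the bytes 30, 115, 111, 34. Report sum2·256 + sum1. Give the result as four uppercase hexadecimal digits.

Running sums (mod 255):
  after byte 0 (30): sum1=30, sum2=30
  after byte 1 (115): sum1=145, sum2=175
  after byte 2 (111): sum1=1, sum2=176
  after byte 3 (34): sum1=35, sum2=211
Checksum = sum2·256 + sum1 = 211·256 + 35 = 54051 = 0xD323.

D323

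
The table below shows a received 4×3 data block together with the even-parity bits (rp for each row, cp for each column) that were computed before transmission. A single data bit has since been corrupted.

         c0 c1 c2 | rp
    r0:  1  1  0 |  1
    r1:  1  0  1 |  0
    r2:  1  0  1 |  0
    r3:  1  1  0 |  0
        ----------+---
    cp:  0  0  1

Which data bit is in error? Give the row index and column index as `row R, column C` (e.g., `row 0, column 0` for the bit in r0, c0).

row 0, column 2

Recompute each row's even parity and compare to rp:
  r0: data parity 0, sent rp 1 → mismatch
  r1: data parity 0, sent rp 0 → ok
  r2: data parity 0, sent rp 0 → ok
  r3: data parity 0, sent rp 0 → ok
Recompute each column's even parity and compare to cp:
  c0: data parity 0, sent cp 0 → ok
  c1: data parity 0, sent cp 0 → ok
  c2: data parity 0, sent cp 1 → mismatch
Exactly one row (r0) and one column (c2) fail → the flipped bit is at their intersection.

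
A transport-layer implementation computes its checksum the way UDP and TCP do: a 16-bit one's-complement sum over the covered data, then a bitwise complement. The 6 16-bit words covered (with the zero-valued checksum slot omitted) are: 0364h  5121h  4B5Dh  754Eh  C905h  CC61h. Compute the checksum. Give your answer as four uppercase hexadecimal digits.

One's-complement addition (fold any carry out of bit 15 back into bit 0):
  0x0364 + 0x5121 = 0x05485
  0x5485 + 0x4B5D = 0x09FE2
  0x9FE2 + 0x754E = 0x11530 → wrap carry → 0x1531
  0x1531 + 0xC905 = 0x0DE36
  0xDE36 + 0xCC61 = 0x1AA97 → wrap carry → 0xAA98
One's-complement sum = 0xAA98.
Checksum = ~0xAA98 & 0xFFFF = 0x5567.

5567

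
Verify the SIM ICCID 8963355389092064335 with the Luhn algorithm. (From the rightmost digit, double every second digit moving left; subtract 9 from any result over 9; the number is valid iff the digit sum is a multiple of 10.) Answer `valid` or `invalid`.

valid

From the right, keep odd positions and double even positions (subtract 9 from any doubled value over 9):
  doubled (positions 2,4,...): 6 8 0 9 9 6 1 6 9 → sum 54
  kept (positions 1,3,...): 5 3 6 2 0 8 5 3 6 8 → sum 46
Total = 100.
100 mod 10 = 0, so the number is valid.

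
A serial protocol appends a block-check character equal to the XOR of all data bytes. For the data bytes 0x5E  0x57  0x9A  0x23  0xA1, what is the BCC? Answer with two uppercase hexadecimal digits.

XOR the bytes together:
  start with 0x5E
  0x5E ⊕ 0x57 = 0x09
  0x09 ⊕ 0x9A = 0x93
  0x93 ⊕ 0x23 = 0xB0
  0xB0 ⊕ 0xA1 = 0x11

11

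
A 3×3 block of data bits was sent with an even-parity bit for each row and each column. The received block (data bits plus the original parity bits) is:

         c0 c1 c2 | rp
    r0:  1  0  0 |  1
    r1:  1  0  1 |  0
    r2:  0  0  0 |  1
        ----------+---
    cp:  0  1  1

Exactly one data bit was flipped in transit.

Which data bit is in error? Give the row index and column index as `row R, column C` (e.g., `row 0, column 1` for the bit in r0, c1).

Recompute each row's even parity and compare to rp:
  r0: data parity 1, sent rp 1 → ok
  r1: data parity 0, sent rp 0 → ok
  r2: data parity 0, sent rp 1 → mismatch
Recompute each column's even parity and compare to cp:
  c0: data parity 0, sent cp 0 → ok
  c1: data parity 0, sent cp 1 → mismatch
  c2: data parity 1, sent cp 1 → ok
Exactly one row (r2) and one column (c1) fail → the flipped bit is at their intersection.

row 2, column 1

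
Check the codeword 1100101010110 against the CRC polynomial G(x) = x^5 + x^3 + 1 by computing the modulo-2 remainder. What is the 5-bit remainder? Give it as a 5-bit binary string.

01111

Modulo-2 division of 1100101010110 by 101001:
  pos 0: 110010 XOR 101001 = 011011
  pos 1: 110111 XOR 101001 = 011110
  pos 2: 111100 XOR 101001 = 010101
  pos 3: 101011 XOR 101001 = 000010
  pos 7: 100110 XOR 101001 = 001111
Remainder = 01111 (nonzero — an error is detected).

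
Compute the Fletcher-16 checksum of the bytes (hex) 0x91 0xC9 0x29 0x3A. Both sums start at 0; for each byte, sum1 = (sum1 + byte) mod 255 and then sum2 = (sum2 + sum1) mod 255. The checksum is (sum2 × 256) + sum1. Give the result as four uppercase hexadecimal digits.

Running sums (mod 255):
  after byte 0 (0x91): sum1=145, sum2=145
  after byte 1 (0xC9): sum1=91, sum2=236
  after byte 2 (0x29): sum1=132, sum2=113
  after byte 3 (0x3A): sum1=190, sum2=48
Checksum = sum2·256 + sum1 = 48·256 + 190 = 12478 = 0x30BE.

30BE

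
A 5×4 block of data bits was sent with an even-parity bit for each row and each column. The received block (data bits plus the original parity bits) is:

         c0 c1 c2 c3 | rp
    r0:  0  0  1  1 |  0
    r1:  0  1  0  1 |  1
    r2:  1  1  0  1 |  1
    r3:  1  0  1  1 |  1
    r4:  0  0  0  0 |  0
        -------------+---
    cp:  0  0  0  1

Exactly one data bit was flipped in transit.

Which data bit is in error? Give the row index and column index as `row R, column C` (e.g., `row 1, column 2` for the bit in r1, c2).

row 1, column 3

Recompute each row's even parity and compare to rp:
  r0: data parity 0, sent rp 0 → ok
  r1: data parity 0, sent rp 1 → mismatch
  r2: data parity 1, sent rp 1 → ok
  r3: data parity 1, sent rp 1 → ok
  r4: data parity 0, sent rp 0 → ok
Recompute each column's even parity and compare to cp:
  c0: data parity 0, sent cp 0 → ok
  c1: data parity 0, sent cp 0 → ok
  c2: data parity 0, sent cp 0 → ok
  c3: data parity 0, sent cp 1 → mismatch
Exactly one row (r1) and one column (c3) fail → the flipped bit is at their intersection.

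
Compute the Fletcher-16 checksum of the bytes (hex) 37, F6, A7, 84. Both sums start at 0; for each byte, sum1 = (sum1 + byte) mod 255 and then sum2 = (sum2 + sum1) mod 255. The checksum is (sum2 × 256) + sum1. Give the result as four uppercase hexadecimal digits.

Running sums (mod 255):
  after byte 0 (37): sum1=55, sum2=55
  after byte 1 (F6): sum1=46, sum2=101
  after byte 2 (A7): sum1=213, sum2=59
  after byte 3 (84): sum1=90, sum2=149
Checksum = sum2·256 + sum1 = 149·256 + 90 = 38234 = 0x955A.

955A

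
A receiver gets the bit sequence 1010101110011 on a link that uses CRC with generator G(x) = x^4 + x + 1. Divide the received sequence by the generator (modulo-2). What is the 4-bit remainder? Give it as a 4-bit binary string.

Modulo-2 division of 1010101110011 by 10011:
  pos 0: 10101 XOR 10011 = 00110
  pos 2: 11001 XOR 10011 = 01010
  pos 3: 10101 XOR 10011 = 00110
  pos 5: 11010 XOR 10011 = 01001
  pos 6: 10010 XOR 10011 = 00001
Remainder = 0111 (nonzero — an error is detected).

0111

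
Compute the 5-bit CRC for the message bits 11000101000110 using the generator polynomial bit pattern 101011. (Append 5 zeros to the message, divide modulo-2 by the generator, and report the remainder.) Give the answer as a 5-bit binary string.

01111

Append 5 zeros: 1100010100011000000. Divide by 101011 (XOR where the leading bit is 1):
  pos 0: 110001 XOR 101011 = 011010
  pos 1: 110100 XOR 101011 = 011111
  pos 2: 111111 XOR 101011 = 010100
  pos 3: 101000 XOR 101011 = 000011
  pos 7: 110011 XOR 101011 = 011000
  pos 8: 110000 XOR 101011 = 011011
  pos 9: 110110 XOR 101011 = 011101
  pos 10: 111010 XOR 101011 = 010001
  pos 11: 100010 XOR 101011 = 001001
  pos 13: 100100 XOR 101011 = 001111
Remainder (last 5 bits) = 01111. This is the CRC / FCS.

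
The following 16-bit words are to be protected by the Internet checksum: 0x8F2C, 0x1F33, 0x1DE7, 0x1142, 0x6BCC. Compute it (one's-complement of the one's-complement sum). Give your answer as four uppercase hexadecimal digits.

One's-complement addition (fold any carry out of bit 15 back into bit 0):
  0x8F2C + 0x1F33 = 0x0AE5F
  0xAE5F + 0x1DE7 = 0x0CC46
  0xCC46 + 0x1142 = 0x0DD88
  0xDD88 + 0x6BCC = 0x14954 → wrap carry → 0x4955
One's-complement sum = 0x4955.
Checksum = ~0x4955 & 0xFFFF = 0xB6AA.

B6AA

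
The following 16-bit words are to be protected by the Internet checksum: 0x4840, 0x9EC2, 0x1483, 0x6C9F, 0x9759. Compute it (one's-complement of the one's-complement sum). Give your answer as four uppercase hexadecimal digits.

0081

One's-complement addition (fold any carry out of bit 15 back into bit 0):
  0x4840 + 0x9EC2 = 0x0E702
  0xE702 + 0x1483 = 0x0FB85
  0xFB85 + 0x6C9F = 0x16824 → wrap carry → 0x6825
  0x6825 + 0x9759 = 0x0FF7E
One's-complement sum = 0xFF7E.
Checksum = ~0xFF7E & 0xFFFF = 0x0081.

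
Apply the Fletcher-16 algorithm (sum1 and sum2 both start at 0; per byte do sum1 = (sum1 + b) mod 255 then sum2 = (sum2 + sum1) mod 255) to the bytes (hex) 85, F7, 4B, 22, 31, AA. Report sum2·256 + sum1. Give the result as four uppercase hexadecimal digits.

Running sums (mod 255):
  after byte 0 (85): sum1=133, sum2=133
  after byte 1 (F7): sum1=125, sum2=3
  after byte 2 (4B): sum1=200, sum2=203
  after byte 3 (22): sum1=234, sum2=182
  after byte 4 (31): sum1=28, sum2=210
  after byte 5 (AA): sum1=198, sum2=153
Checksum = sum2·256 + sum1 = 153·256 + 198 = 39366 = 0x99C6.

99C6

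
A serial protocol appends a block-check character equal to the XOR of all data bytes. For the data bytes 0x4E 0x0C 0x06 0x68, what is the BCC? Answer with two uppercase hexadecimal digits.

2C

XOR the bytes together:
  start with 0x4E
  0x4E ⊕ 0x0C = 0x42
  0x42 ⊕ 0x06 = 0x44
  0x44 ⊕ 0x68 = 0x2C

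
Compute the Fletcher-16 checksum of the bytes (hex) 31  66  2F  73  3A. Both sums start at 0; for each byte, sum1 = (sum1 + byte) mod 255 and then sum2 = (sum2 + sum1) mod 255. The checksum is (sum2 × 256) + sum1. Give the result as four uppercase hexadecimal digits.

Running sums (mod 255):
  after byte 0 (31): sum1=49, sum2=49
  after byte 1 (66): sum1=151, sum2=200
  after byte 2 (2F): sum1=198, sum2=143
  after byte 3 (73): sum1=58, sum2=201
  after byte 4 (3A): sum1=116, sum2=62
Checksum = sum2·256 + sum1 = 62·256 + 116 = 15988 = 0x3E74.

3E74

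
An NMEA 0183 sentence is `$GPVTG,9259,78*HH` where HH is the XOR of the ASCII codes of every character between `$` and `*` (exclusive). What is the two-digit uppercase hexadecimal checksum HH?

5A

XOR the ASCII codes of the payload characters:
  'G' = 0x47 → acc = 0x47
  'P' = 0x50 → acc = 0x17
  'V' = 0x56 → acc = 0x41
  'T' = 0x54 → acc = 0x15
  'G' = 0x47 → acc = 0x52
  ',' = 0x2C → acc = 0x7E
  '9' = 0x39 → acc = 0x47
  '2' = 0x32 → acc = 0x75
  '5' = 0x35 → acc = 0x40
  '9' = 0x39 → acc = 0x79
  ',' = 0x2C → acc = 0x55
  '7' = 0x37 → acc = 0x62
  '8' = 0x38 → acc = 0x5A
Checksum = 0x5A.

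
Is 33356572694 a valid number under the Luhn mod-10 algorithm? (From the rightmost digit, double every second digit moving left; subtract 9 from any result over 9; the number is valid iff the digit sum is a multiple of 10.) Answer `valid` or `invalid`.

valid

From the right, keep odd positions and double even positions (subtract 9 from any doubled value over 9):
  doubled (positions 2,4,...): 9 4 1 1 6 → sum 21
  kept (positions 1,3,...): 4 6 7 6 3 3 → sum 29
Total = 50.
50 mod 10 = 0, so the number is valid.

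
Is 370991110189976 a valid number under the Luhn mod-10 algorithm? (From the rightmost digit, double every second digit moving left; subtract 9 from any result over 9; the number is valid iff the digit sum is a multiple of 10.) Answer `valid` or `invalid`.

valid

From the right, keep odd positions and double even positions (subtract 9 from any doubled value over 9):
  doubled (positions 2,4,...): 5 9 2 2 2 9 5 → sum 34
  kept (positions 1,3,...): 6 9 8 0 1 9 0 3 → sum 36
Total = 70.
70 mod 10 = 0, so the number is valid.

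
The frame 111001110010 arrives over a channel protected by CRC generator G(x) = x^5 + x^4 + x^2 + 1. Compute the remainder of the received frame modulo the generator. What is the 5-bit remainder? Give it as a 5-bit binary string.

Modulo-2 division of 111001110010 by 110101:
  pos 0: 111001 XOR 110101 = 001100
  pos 2: 110011 XOR 110101 = 000110
  pos 5: 110001 XOR 110101 = 000100
Remainder = 01000 (nonzero — an error is detected).

01000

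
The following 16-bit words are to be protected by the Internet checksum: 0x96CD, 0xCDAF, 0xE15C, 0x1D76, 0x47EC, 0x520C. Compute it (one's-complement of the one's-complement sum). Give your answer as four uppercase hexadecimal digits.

One's-complement addition (fold any carry out of bit 15 back into bit 0):
  0x96CD + 0xCDAF = 0x1647C → wrap carry → 0x647D
  0x647D + 0xE15C = 0x145D9 → wrap carry → 0x45DA
  0x45DA + 0x1D76 = 0x06350
  0x6350 + 0x47EC = 0x0AB3C
  0xAB3C + 0x520C = 0x0FD48
One's-complement sum = 0xFD48.
Checksum = ~0xFD48 & 0xFFFF = 0x02B7.

02B7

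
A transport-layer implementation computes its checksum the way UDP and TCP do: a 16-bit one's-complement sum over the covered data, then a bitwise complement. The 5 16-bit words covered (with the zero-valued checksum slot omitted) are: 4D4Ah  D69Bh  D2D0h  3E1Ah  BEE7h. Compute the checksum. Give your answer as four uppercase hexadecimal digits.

One's-complement addition (fold any carry out of bit 15 back into bit 0):
  0x4D4A + 0xD69B = 0x123E5 → wrap carry → 0x23E6
  0x23E6 + 0xD2D0 = 0x0F6B6
  0xF6B6 + 0x3E1A = 0x134D0 → wrap carry → 0x34D1
  0x34D1 + 0xBEE7 = 0x0F3B8
One's-complement sum = 0xF3B8.
Checksum = ~0xF3B8 & 0xFFFF = 0x0C47.

0C47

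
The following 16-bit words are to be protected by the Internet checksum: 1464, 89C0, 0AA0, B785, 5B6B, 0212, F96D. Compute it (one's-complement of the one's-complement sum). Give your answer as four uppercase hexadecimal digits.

48CA

One's-complement addition (fold any carry out of bit 15 back into bit 0):
  0x1464 + 0x89C0 = 0x09E24
  0x9E24 + 0x0AA0 = 0x0A8C4
  0xA8C4 + 0xB785 = 0x16049 → wrap carry → 0x604A
  0x604A + 0x5B6B = 0x0BBB5
  0xBBB5 + 0x0212 = 0x0BDC7
  0xBDC7 + 0xF96D = 0x1B734 → wrap carry → 0xB735
One's-complement sum = 0xB735.
Checksum = ~0xB735 & 0xFFFF = 0x48CA.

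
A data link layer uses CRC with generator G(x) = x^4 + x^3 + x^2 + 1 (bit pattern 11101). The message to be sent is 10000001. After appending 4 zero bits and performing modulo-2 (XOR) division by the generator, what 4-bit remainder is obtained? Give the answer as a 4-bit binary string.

0000

Append 4 zeros: 100000010000. Divide by 11101 (XOR where the leading bit is 1):
  pos 0: 10000 XOR 11101 = 01101
  pos 1: 11010 XOR 11101 = 00111
  pos 3: 11101 XOR 11101 = 00000
Remainder (last 4 bits) = 0000. This is the CRC / FCS.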